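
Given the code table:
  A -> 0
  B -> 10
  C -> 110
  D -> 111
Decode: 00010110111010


Decoding:
0 -> A
0 -> A
0 -> A
10 -> B
110 -> C
111 -> D
0 -> A
10 -> B


Result: AAABCDAB


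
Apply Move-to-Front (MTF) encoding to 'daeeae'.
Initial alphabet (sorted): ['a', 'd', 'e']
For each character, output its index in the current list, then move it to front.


MTF encoding:
'd': index 1 in ['a', 'd', 'e'] -> ['d', 'a', 'e']
'a': index 1 in ['d', 'a', 'e'] -> ['a', 'd', 'e']
'e': index 2 in ['a', 'd', 'e'] -> ['e', 'a', 'd']
'e': index 0 in ['e', 'a', 'd'] -> ['e', 'a', 'd']
'a': index 1 in ['e', 'a', 'd'] -> ['a', 'e', 'd']
'e': index 1 in ['a', 'e', 'd'] -> ['e', 'a', 'd']


Output: [1, 1, 2, 0, 1, 1]


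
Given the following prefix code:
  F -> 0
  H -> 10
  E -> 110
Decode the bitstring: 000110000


Decoding step by step:
Bits 0 -> F
Bits 0 -> F
Bits 0 -> F
Bits 110 -> E
Bits 0 -> F
Bits 0 -> F
Bits 0 -> F


Decoded message: FFFEFFF


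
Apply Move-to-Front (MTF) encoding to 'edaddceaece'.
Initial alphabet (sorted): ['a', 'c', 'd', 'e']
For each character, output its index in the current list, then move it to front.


MTF encoding:
'e': index 3 in ['a', 'c', 'd', 'e'] -> ['e', 'a', 'c', 'd']
'd': index 3 in ['e', 'a', 'c', 'd'] -> ['d', 'e', 'a', 'c']
'a': index 2 in ['d', 'e', 'a', 'c'] -> ['a', 'd', 'e', 'c']
'd': index 1 in ['a', 'd', 'e', 'c'] -> ['d', 'a', 'e', 'c']
'd': index 0 in ['d', 'a', 'e', 'c'] -> ['d', 'a', 'e', 'c']
'c': index 3 in ['d', 'a', 'e', 'c'] -> ['c', 'd', 'a', 'e']
'e': index 3 in ['c', 'd', 'a', 'e'] -> ['e', 'c', 'd', 'a']
'a': index 3 in ['e', 'c', 'd', 'a'] -> ['a', 'e', 'c', 'd']
'e': index 1 in ['a', 'e', 'c', 'd'] -> ['e', 'a', 'c', 'd']
'c': index 2 in ['e', 'a', 'c', 'd'] -> ['c', 'e', 'a', 'd']
'e': index 1 in ['c', 'e', 'a', 'd'] -> ['e', 'c', 'a', 'd']


Output: [3, 3, 2, 1, 0, 3, 3, 3, 1, 2, 1]


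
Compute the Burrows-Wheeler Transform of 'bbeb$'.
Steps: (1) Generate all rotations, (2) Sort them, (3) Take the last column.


Rotations (sorted):
  0: $bbeb -> last char: b
  1: b$bbe -> last char: e
  2: bbeb$ -> last char: $
  3: beb$b -> last char: b
  4: eb$bb -> last char: b


BWT = be$bb


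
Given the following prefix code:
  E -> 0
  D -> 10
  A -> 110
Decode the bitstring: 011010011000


Decoding step by step:
Bits 0 -> E
Bits 110 -> A
Bits 10 -> D
Bits 0 -> E
Bits 110 -> A
Bits 0 -> E
Bits 0 -> E


Decoded message: EADEAEE


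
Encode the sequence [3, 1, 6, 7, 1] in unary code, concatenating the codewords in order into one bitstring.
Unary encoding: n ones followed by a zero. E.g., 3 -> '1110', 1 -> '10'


Encode each number as n ones followed by a terminating 0:
  3 -> 1110 (4 bits)
  1 -> 10 (2 bits)
  6 -> 1111110 (7 bits)
  7 -> 11111110 (8 bits)
  1 -> 10 (2 bits)
Total length = 4 + 2 + 7 + 8 + 2 = 23 bits.

Unary([3, 1, 6, 7, 1]) = 11101011111101111111010 (23 bits)


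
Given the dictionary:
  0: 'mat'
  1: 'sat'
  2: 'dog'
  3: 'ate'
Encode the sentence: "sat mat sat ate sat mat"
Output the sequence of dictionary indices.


Look up each word in the dictionary:
  'sat' -> 1
  'mat' -> 0
  'sat' -> 1
  'ate' -> 3
  'sat' -> 1
  'mat' -> 0

Encoded: [1, 0, 1, 3, 1, 0]


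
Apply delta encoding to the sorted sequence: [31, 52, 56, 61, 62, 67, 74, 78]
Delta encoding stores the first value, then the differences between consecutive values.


First value: 31
Deltas:
  52 - 31 = 21
  56 - 52 = 4
  61 - 56 = 5
  62 - 61 = 1
  67 - 62 = 5
  74 - 67 = 7
  78 - 74 = 4


Delta encoded: [31, 21, 4, 5, 1, 5, 7, 4]


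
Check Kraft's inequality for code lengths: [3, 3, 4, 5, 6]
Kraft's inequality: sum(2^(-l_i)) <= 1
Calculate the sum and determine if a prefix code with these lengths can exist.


Sum = 2^(-3) + 2^(-3) + 2^(-4) + 2^(-5) + 2^(-6)
    = 0.125 + 0.125 + 0.0625 + 0.03125 + 0.015625
    = 23/64 = 0.359375
Since 0.359375 <= 1, Kraft's inequality IS satisfied.
A prefix code with these lengths CAN exist.

Kraft sum = 0.359375. Satisfied.


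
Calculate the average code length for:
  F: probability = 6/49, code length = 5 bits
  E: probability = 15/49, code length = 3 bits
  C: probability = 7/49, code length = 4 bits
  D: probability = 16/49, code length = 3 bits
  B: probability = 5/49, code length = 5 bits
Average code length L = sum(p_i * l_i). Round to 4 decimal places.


Weighted contributions p_i * l_i:
  F: (6/49) * 5 = 30/49
  E: (15/49) * 3 = 45/49
  C: (7/49) * 4 = 28/49
  D: (16/49) * 3 = 48/49
  B: (5/49) * 5 = 25/49
Sum = (30 + 45 + 28 + 48 + 25)/49 = 176/49

L = 176/49 = 3.5918 bits/symbol


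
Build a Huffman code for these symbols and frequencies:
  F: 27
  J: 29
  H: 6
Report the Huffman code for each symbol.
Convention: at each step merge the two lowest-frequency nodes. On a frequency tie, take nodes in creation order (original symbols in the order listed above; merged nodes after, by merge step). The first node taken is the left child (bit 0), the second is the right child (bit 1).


Huffman tree construction:
Step 1: Merge H(6) + F(27) = 33
Step 2: Merge J(29) + (H+F)(33) = 62
Read each symbol's code off the tree from the root (left child = 0, right child = 1).

Codes:
  F: 11 (length 2)
  J: 0 (length 1)
  H: 10 (length 2)
Average code length: 95/62 = 1.5323 bits/symbol


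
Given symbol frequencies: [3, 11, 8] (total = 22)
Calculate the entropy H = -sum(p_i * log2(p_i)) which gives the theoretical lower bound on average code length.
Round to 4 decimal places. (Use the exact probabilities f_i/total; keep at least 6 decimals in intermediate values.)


Per-symbol terms -p_i * log2(p_i) with p_i = f_i/22:
  p = 3/22 = 0.136364: log2(p) = -2.874469, -p*log2(p) = 0.391973
  p = 11/22 = 0.500000: log2(p) = -1.000000, -p*log2(p) = 0.500000
  p = 8/22 = 0.363636: log2(p) = -1.459432, -p*log2(p) = 0.530702
H = 0.391973 + 0.500000 + 0.530702 = 1.422675

H = 1.4227 bits/symbol


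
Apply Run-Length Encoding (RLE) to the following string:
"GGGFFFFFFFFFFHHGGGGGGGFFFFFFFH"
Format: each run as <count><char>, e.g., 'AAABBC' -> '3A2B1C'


Scanning runs left to right:
  i=0: run of 'G' x 3 -> '3G'
  i=3: run of 'F' x 10 -> '10F'
  i=13: run of 'H' x 2 -> '2H'
  i=15: run of 'G' x 7 -> '7G'
  i=22: run of 'F' x 7 -> '7F'
  i=29: run of 'H' x 1 -> '1H'

RLE = 3G10F2H7G7F1H


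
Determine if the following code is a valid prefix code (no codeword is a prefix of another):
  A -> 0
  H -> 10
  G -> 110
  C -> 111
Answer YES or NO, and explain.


Checking each pair (does one codeword prefix another?):
  A='0' vs H='10': no prefix
  A='0' vs G='110': no prefix
  A='0' vs C='111': no prefix
  H='10' vs A='0': no prefix
  H='10' vs G='110': no prefix
  H='10' vs C='111': no prefix
  G='110' vs A='0': no prefix
  G='110' vs H='10': no prefix
  G='110' vs C='111': no prefix
  C='111' vs A='0': no prefix
  C='111' vs H='10': no prefix
  C='111' vs G='110': no prefix
No violation found over all pairs.

YES -- this is a valid prefix code. No codeword is a prefix of any other codeword.


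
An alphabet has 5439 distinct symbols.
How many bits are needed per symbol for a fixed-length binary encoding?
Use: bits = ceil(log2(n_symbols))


log2(5439) = 12.4091
Bracket: 2^12 = 4096 < 5439 <= 2^13 = 8192
So ceil(log2(5439)) = 13

bits = ceil(log2(5439)) = ceil(12.4091) = 13 bits


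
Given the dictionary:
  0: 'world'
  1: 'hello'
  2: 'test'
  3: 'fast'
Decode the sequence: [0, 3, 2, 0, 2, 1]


Look up each index in the dictionary:
  0 -> 'world'
  3 -> 'fast'
  2 -> 'test'
  0 -> 'world'
  2 -> 'test'
  1 -> 'hello'

Decoded: "world fast test world test hello"


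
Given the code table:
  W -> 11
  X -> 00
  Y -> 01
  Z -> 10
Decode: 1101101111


Decoding:
11 -> W
01 -> Y
10 -> Z
11 -> W
11 -> W


Result: WYZWW


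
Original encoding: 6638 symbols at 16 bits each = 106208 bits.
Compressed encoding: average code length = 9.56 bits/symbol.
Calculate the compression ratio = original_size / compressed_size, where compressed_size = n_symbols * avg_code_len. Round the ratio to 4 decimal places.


original_size = n_symbols * orig_bits = 6638 * 16 = 106208 bits
compressed_size = n_symbols * avg_code_len = 6638 * 9.56 = 63459.28 bits
ratio = original_size / compressed_size = 106208 / 63459.28 = 1.6736

Compression ratio = 1.6736


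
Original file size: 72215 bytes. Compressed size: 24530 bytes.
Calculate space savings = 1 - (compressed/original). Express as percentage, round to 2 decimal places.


ratio = compressed/original = 24530/72215 = 0.33968
savings = 1 - ratio = 1 - 0.33968 = 0.66032
as a percentage: 0.66032 * 100 = 66.03%

Space savings = 1 - 24530/72215 = 66.03%


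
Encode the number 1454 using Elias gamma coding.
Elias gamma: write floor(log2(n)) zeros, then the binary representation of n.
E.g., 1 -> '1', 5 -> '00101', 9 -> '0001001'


num_bits = floor(log2(1454)) + 1 = 11
leading_zeros = num_bits - 1 = 10
binary(1454) = 10110101110

Elias gamma(1454) = '0000000000' + '10110101110' = 000000000010110101110 (21 bits)


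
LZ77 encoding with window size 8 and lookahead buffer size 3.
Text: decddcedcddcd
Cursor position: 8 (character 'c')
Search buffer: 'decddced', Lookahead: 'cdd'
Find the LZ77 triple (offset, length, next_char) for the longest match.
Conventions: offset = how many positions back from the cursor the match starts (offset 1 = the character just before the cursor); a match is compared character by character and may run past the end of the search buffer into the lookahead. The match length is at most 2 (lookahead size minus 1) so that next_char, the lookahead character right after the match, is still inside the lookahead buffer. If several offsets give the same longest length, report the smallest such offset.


Try each offset into the search buffer:
  offset=1 (pos 7, char 'd'): match length 0
  offset=2 (pos 6, char 'e'): match length 0
  offset=3 (pos 5, char 'c'): match length 1
  offset=4 (pos 4, char 'd'): match length 0
  offset=5 (pos 3, char 'd'): match length 0
  offset=6 (pos 2, char 'c'): match length 2
  offset=7 (pos 1, char 'e'): match length 0
  offset=8 (pos 0, char 'd'): match length 0
Longest match has length 2 at offset 6.
next_char = character at position 8 + 2 = 10 -> 'd'

Best match: offset=6, length=2 (matching 'cd' starting at position 2)
LZ77 triple: (6, 2, 'd')


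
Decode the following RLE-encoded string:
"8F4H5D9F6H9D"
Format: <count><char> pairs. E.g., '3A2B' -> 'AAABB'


Expanding each <count><char> pair:
  8F -> 'FFFFFFFF'
  4H -> 'HHHH'
  5D -> 'DDDDD'
  9F -> 'FFFFFFFFF'
  6H -> 'HHHHHH'
  9D -> 'DDDDDDDDD'

Decoded = FFFFFFFFHHHHDDDDDFFFFFFFFFHHHHHHDDDDDDDDD


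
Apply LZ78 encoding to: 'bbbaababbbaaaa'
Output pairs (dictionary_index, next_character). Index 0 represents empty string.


LZ78 encoding steps:
Dictionary: {0: ''}
Step 1: w='' (idx 0), next='b' -> output (0, 'b'), add 'b' as idx 1
Step 2: w='b' (idx 1), next='b' -> output (1, 'b'), add 'bb' as idx 2
Step 3: w='' (idx 0), next='a' -> output (0, 'a'), add 'a' as idx 3
Step 4: w='a' (idx 3), next='b' -> output (3, 'b'), add 'ab' as idx 4
Step 5: w='ab' (idx 4), next='b' -> output (4, 'b'), add 'abb' as idx 5
Step 6: w='b' (idx 1), next='a' -> output (1, 'a'), add 'ba' as idx 6
Step 7: w='a' (idx 3), next='a' -> output (3, 'a'), add 'aa' as idx 7
Step 8: w='a' (idx 3), end of input -> output (3, '')


Encoded: [(0, 'b'), (1, 'b'), (0, 'a'), (3, 'b'), (4, 'b'), (1, 'a'), (3, 'a'), (3, '')]


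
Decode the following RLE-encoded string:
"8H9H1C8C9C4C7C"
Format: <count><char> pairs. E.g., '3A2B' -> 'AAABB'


Expanding each <count><char> pair:
  8H -> 'HHHHHHHH'
  9H -> 'HHHHHHHHH'
  1C -> 'C'
  8C -> 'CCCCCCCC'
  9C -> 'CCCCCCCCC'
  4C -> 'CCCC'
  7C -> 'CCCCCCC'

Decoded = HHHHHHHHHHHHHHHHHCCCCCCCCCCCCCCCCCCCCCCCCCCCCC


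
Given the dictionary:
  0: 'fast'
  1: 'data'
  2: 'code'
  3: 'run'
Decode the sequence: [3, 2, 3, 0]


Look up each index in the dictionary:
  3 -> 'run'
  2 -> 'code'
  3 -> 'run'
  0 -> 'fast'

Decoded: "run code run fast"


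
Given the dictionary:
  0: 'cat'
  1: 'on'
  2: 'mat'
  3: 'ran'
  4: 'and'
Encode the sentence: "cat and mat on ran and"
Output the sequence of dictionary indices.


Look up each word in the dictionary:
  'cat' -> 0
  'and' -> 4
  'mat' -> 2
  'on' -> 1
  'ran' -> 3
  'and' -> 4

Encoded: [0, 4, 2, 1, 3, 4]


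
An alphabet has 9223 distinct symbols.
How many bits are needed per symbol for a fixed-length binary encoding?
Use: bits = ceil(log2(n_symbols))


log2(9223) = 13.171
Bracket: 2^13 = 8192 < 9223 <= 2^14 = 16384
So ceil(log2(9223)) = 14

bits = ceil(log2(9223)) = ceil(13.171) = 14 bits


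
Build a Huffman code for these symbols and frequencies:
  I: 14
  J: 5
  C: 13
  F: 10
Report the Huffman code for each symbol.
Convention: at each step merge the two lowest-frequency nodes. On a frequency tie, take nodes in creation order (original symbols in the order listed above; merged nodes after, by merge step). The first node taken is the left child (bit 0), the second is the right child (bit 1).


Huffman tree construction:
Step 1: Merge J(5) + F(10) = 15
Step 2: Merge C(13) + I(14) = 27
Step 3: Merge (J+F)(15) + (C+I)(27) = 42
Read each symbol's code off the tree from the root (left child = 0, right child = 1).

Codes:
  I: 11 (length 2)
  J: 00 (length 2)
  C: 10 (length 2)
  F: 01 (length 2)
Average code length: 84/42 = 2.0000 bits/symbol


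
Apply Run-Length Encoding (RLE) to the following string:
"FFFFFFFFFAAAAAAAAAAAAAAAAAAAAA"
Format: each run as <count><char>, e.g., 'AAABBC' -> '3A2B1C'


Scanning runs left to right:
  i=0: run of 'F' x 9 -> '9F'
  i=9: run of 'A' x 21 -> '21A'

RLE = 9F21A


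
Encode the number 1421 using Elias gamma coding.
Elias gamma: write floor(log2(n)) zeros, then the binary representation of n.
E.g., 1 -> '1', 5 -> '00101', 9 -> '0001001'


num_bits = floor(log2(1421)) + 1 = 11
leading_zeros = num_bits - 1 = 10
binary(1421) = 10110001101

Elias gamma(1421) = '0000000000' + '10110001101' = 000000000010110001101 (21 bits)


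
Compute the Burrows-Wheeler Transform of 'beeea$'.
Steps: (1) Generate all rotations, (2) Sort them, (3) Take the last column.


Rotations (sorted):
  0: $beeea -> last char: a
  1: a$beee -> last char: e
  2: beeea$ -> last char: $
  3: ea$bee -> last char: e
  4: eea$be -> last char: e
  5: eeea$b -> last char: b


BWT = ae$eeb


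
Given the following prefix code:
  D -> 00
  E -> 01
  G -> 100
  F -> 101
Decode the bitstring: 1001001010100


Decoding step by step:
Bits 100 -> G
Bits 100 -> G
Bits 101 -> F
Bits 01 -> E
Bits 00 -> D


Decoded message: GGFED


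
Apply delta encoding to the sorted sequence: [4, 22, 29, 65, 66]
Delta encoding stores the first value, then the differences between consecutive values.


First value: 4
Deltas:
  22 - 4 = 18
  29 - 22 = 7
  65 - 29 = 36
  66 - 65 = 1


Delta encoded: [4, 18, 7, 36, 1]


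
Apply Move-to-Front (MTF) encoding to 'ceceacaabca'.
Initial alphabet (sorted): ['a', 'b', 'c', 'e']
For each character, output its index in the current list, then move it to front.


MTF encoding:
'c': index 2 in ['a', 'b', 'c', 'e'] -> ['c', 'a', 'b', 'e']
'e': index 3 in ['c', 'a', 'b', 'e'] -> ['e', 'c', 'a', 'b']
'c': index 1 in ['e', 'c', 'a', 'b'] -> ['c', 'e', 'a', 'b']
'e': index 1 in ['c', 'e', 'a', 'b'] -> ['e', 'c', 'a', 'b']
'a': index 2 in ['e', 'c', 'a', 'b'] -> ['a', 'e', 'c', 'b']
'c': index 2 in ['a', 'e', 'c', 'b'] -> ['c', 'a', 'e', 'b']
'a': index 1 in ['c', 'a', 'e', 'b'] -> ['a', 'c', 'e', 'b']
'a': index 0 in ['a', 'c', 'e', 'b'] -> ['a', 'c', 'e', 'b']
'b': index 3 in ['a', 'c', 'e', 'b'] -> ['b', 'a', 'c', 'e']
'c': index 2 in ['b', 'a', 'c', 'e'] -> ['c', 'b', 'a', 'e']
'a': index 2 in ['c', 'b', 'a', 'e'] -> ['a', 'c', 'b', 'e']


Output: [2, 3, 1, 1, 2, 2, 1, 0, 3, 2, 2]


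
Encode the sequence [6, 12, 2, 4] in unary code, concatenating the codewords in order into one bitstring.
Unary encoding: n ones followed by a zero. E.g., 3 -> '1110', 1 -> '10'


Encode each number as n ones followed by a terminating 0:
  6 -> 1111110 (7 bits)
  12 -> 1111111111110 (13 bits)
  2 -> 110 (3 bits)
  4 -> 11110 (5 bits)
Total length = 7 + 13 + 3 + 5 = 28 bits.

Unary([6, 12, 2, 4]) = 1111110111111111111011011110 (28 bits)


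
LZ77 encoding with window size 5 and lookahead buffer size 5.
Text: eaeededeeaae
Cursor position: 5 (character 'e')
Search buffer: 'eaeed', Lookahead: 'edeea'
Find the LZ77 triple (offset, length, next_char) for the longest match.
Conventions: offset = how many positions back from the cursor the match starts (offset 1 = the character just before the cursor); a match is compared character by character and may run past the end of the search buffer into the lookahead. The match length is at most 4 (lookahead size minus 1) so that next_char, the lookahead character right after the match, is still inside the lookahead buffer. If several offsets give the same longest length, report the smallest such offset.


Try each offset into the search buffer:
  offset=1 (pos 4, char 'd'): match length 0
  offset=2 (pos 3, char 'e'): match length 3
  offset=3 (pos 2, char 'e'): match length 1
  offset=4 (pos 1, char 'a'): match length 0
  offset=5 (pos 0, char 'e'): match length 1
Longest match has length 3 at offset 2.
next_char = character at position 5 + 3 = 8 -> 'e'

Best match: offset=2, length=3 (matching 'ede' starting at position 3)
LZ77 triple: (2, 3, 'e')


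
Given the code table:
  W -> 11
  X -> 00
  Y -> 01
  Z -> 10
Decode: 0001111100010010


Decoding:
00 -> X
01 -> Y
11 -> W
11 -> W
00 -> X
01 -> Y
00 -> X
10 -> Z


Result: XYWWXYXZ


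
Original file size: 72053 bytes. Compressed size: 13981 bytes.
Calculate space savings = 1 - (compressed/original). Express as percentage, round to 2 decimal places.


ratio = compressed/original = 13981/72053 = 0.194038
savings = 1 - ratio = 1 - 0.194038 = 0.805962
as a percentage: 0.805962 * 100 = 80.6%

Space savings = 1 - 13981/72053 = 80.6%


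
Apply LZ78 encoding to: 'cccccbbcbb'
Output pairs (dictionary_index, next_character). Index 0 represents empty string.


LZ78 encoding steps:
Dictionary: {0: ''}
Step 1: w='' (idx 0), next='c' -> output (0, 'c'), add 'c' as idx 1
Step 2: w='c' (idx 1), next='c' -> output (1, 'c'), add 'cc' as idx 2
Step 3: w='cc' (idx 2), next='b' -> output (2, 'b'), add 'ccb' as idx 3
Step 4: w='' (idx 0), next='b' -> output (0, 'b'), add 'b' as idx 4
Step 5: w='c' (idx 1), next='b' -> output (1, 'b'), add 'cb' as idx 5
Step 6: w='b' (idx 4), end of input -> output (4, '')


Encoded: [(0, 'c'), (1, 'c'), (2, 'b'), (0, 'b'), (1, 'b'), (4, '')]


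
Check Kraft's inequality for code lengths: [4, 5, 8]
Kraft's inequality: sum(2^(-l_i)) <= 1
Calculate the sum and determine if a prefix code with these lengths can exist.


Sum = 2^(-4) + 2^(-5) + 2^(-8)
    = 0.0625 + 0.03125 + 0.00390625
    = 25/256 = 0.09765625
Since 0.09765625 <= 1, Kraft's inequality IS satisfied.
A prefix code with these lengths CAN exist.

Kraft sum = 0.09765625. Satisfied.


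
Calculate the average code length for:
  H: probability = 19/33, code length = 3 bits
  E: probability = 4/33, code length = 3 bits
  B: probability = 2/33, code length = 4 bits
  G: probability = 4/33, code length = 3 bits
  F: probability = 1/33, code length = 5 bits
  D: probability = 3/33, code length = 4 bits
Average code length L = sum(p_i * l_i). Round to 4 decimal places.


Weighted contributions p_i * l_i:
  H: (19/33) * 3 = 57/33
  E: (4/33) * 3 = 12/33
  B: (2/33) * 4 = 8/33
  G: (4/33) * 3 = 12/33
  F: (1/33) * 5 = 5/33
  D: (3/33) * 4 = 12/33
Sum = (57 + 12 + 8 + 12 + 5 + 12)/33 = 106/33

L = 106/33 = 3.2121 bits/symbol


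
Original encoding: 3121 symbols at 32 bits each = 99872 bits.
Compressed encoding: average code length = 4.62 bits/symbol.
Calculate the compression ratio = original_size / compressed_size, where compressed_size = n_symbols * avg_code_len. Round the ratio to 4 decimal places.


original_size = n_symbols * orig_bits = 3121 * 32 = 99872 bits
compressed_size = n_symbols * avg_code_len = 3121 * 4.62 = 14419.02 bits
ratio = original_size / compressed_size = 99872 / 14419.02 = 6.9264

Compression ratio = 6.9264


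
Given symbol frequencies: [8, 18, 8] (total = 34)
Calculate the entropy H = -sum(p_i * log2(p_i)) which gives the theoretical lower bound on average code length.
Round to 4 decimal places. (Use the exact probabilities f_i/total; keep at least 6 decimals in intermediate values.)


Per-symbol terms -p_i * log2(p_i) with p_i = f_i/34:
  p = 8/34 = 0.235294: log2(p) = -2.087463, -p*log2(p) = 0.491168
  p = 18/34 = 0.529412: log2(p) = -0.917538, -p*log2(p) = 0.485755
  p = 8/34 = 0.235294: log2(p) = -2.087463, -p*log2(p) = 0.491168
H = 0.491168 + 0.485755 + 0.491168 = 1.468091

H = 1.4681 bits/symbol


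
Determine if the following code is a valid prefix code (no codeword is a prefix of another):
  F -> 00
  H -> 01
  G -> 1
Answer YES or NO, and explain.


Checking each pair (does one codeword prefix another?):
  F='00' vs H='01': no prefix
  F='00' vs G='1': no prefix
  H='01' vs F='00': no prefix
  H='01' vs G='1': no prefix
  G='1' vs F='00': no prefix
  G='1' vs H='01': no prefix
No violation found over all pairs.

YES -- this is a valid prefix code. No codeword is a prefix of any other codeword.


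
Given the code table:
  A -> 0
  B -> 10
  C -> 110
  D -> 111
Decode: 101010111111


Decoding:
10 -> B
10 -> B
10 -> B
111 -> D
111 -> D


Result: BBBDD


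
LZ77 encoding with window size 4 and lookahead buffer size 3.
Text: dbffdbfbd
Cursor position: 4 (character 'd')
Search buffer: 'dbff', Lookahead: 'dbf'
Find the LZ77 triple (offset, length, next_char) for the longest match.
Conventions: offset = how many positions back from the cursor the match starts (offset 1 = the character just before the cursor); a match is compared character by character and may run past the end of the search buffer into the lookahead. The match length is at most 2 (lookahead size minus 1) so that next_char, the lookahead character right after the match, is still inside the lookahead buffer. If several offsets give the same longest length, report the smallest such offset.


Try each offset into the search buffer:
  offset=1 (pos 3, char 'f'): match length 0
  offset=2 (pos 2, char 'f'): match length 0
  offset=3 (pos 1, char 'b'): match length 0
  offset=4 (pos 0, char 'd'): match length 2
Longest match has length 2 at offset 4.
next_char = character at position 4 + 2 = 6 -> 'f'

Best match: offset=4, length=2 (matching 'db' starting at position 0)
LZ77 triple: (4, 2, 'f')


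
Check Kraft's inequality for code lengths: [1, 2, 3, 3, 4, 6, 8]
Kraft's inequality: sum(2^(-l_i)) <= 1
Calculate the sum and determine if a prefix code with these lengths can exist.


Sum = 2^(-1) + 2^(-2) + 2^(-3) + 2^(-3) + 2^(-4) + 2^(-6) + 2^(-8)
    = 0.5 + 0.25 + 0.125 + 0.125 + 0.0625 + 0.015625 + 0.00390625
    = 277/256 = 1.08203125
Since 1.08203125 > 1, Kraft's inequality is NOT satisfied.
A prefix code with these lengths CANNOT exist.

Kraft sum = 1.08203125. Not satisfied.


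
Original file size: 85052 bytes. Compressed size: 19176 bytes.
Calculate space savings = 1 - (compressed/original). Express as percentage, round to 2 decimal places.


ratio = compressed/original = 19176/85052 = 0.225462
savings = 1 - ratio = 1 - 0.225462 = 0.774538
as a percentage: 0.774538 * 100 = 77.45%

Space savings = 1 - 19176/85052 = 77.45%


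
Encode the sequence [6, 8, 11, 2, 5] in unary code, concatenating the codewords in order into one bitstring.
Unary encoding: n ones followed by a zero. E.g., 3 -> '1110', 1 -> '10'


Encode each number as n ones followed by a terminating 0:
  6 -> 1111110 (7 bits)
  8 -> 111111110 (9 bits)
  11 -> 111111111110 (12 bits)
  2 -> 110 (3 bits)
  5 -> 111110 (6 bits)
Total length = 7 + 9 + 12 + 3 + 6 = 37 bits.

Unary([6, 8, 11, 2, 5]) = 1111110111111110111111111110110111110 (37 bits)


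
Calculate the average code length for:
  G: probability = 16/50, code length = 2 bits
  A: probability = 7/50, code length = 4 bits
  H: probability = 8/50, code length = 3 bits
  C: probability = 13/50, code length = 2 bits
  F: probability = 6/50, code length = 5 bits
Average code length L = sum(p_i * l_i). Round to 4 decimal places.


Weighted contributions p_i * l_i:
  G: (16/50) * 2 = 32/50
  A: (7/50) * 4 = 28/50
  H: (8/50) * 3 = 24/50
  C: (13/50) * 2 = 26/50
  F: (6/50) * 5 = 30/50
Sum = (32 + 28 + 24 + 26 + 30)/50 = 140/50

L = 140/50 = 2.8000 bits/symbol


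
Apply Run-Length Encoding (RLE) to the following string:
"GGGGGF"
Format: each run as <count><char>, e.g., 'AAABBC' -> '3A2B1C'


Scanning runs left to right:
  i=0: run of 'G' x 5 -> '5G'
  i=5: run of 'F' x 1 -> '1F'

RLE = 5G1F


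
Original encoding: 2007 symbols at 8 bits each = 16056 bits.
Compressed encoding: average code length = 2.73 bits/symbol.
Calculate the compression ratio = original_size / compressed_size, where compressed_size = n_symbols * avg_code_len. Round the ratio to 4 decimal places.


original_size = n_symbols * orig_bits = 2007 * 8 = 16056 bits
compressed_size = n_symbols * avg_code_len = 2007 * 2.73 = 5479.11 bits
ratio = original_size / compressed_size = 16056 / 5479.11 = 2.9304

Compression ratio = 2.9304


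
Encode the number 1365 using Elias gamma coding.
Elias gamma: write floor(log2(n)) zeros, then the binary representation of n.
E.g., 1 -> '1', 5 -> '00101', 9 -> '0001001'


num_bits = floor(log2(1365)) + 1 = 11
leading_zeros = num_bits - 1 = 10
binary(1365) = 10101010101

Elias gamma(1365) = '0000000000' + '10101010101' = 000000000010101010101 (21 bits)


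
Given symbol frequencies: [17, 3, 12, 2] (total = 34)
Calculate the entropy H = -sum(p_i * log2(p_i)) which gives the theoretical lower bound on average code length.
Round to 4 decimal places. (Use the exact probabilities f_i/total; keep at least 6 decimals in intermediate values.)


Per-symbol terms -p_i * log2(p_i) with p_i = f_i/34:
  p = 17/34 = 0.500000: log2(p) = -1.000000, -p*log2(p) = 0.500000
  p = 3/34 = 0.088235: log2(p) = -3.502500, -p*log2(p) = 0.309044
  p = 12/34 = 0.352941: log2(p) = -1.502500, -p*log2(p) = 0.530294
  p = 2/34 = 0.058824: log2(p) = -4.087463, -p*log2(p) = 0.240439
H = 0.500000 + 0.309044 + 0.530294 + 0.240439 = 1.579777

H = 1.5798 bits/symbol


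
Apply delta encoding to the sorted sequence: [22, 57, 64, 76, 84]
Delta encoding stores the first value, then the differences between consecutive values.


First value: 22
Deltas:
  57 - 22 = 35
  64 - 57 = 7
  76 - 64 = 12
  84 - 76 = 8


Delta encoded: [22, 35, 7, 12, 8]


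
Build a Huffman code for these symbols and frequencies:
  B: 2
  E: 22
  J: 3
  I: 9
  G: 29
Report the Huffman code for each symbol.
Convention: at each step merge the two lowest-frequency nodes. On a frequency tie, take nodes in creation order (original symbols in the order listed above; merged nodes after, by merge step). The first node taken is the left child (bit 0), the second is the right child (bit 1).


Huffman tree construction:
Step 1: Merge B(2) + J(3) = 5
Step 2: Merge (B+J)(5) + I(9) = 14
Step 3: Merge ((B+J)+I)(14) + E(22) = 36
Step 4: Merge G(29) + (((B+J)+I)+E)(36) = 65
Read each symbol's code off the tree from the root (left child = 0, right child = 1).

Codes:
  B: 1000 (length 4)
  E: 11 (length 2)
  J: 1001 (length 4)
  I: 101 (length 3)
  G: 0 (length 1)
Average code length: 120/65 = 1.8462 bits/symbol


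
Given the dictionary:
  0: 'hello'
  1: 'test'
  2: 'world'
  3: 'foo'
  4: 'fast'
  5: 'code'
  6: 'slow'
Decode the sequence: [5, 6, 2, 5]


Look up each index in the dictionary:
  5 -> 'code'
  6 -> 'slow'
  2 -> 'world'
  5 -> 'code'

Decoded: "code slow world code"


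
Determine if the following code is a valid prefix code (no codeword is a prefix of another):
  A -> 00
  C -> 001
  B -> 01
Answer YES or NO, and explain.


Checking each pair (does one codeword prefix another?):
  A='00' vs C='001': prefix -- VIOLATION

NO -- this is NOT a valid prefix code. A (00) is a prefix of C (001).


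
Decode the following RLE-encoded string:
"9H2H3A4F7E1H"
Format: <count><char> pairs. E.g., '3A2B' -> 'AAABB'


Expanding each <count><char> pair:
  9H -> 'HHHHHHHHH'
  2H -> 'HH'
  3A -> 'AAA'
  4F -> 'FFFF'
  7E -> 'EEEEEEE'
  1H -> 'H'

Decoded = HHHHHHHHHHHAAAFFFFEEEEEEEH


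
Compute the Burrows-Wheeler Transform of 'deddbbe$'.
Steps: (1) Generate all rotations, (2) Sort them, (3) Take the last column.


Rotations (sorted):
  0: $deddbbe -> last char: e
  1: bbe$dedd -> last char: d
  2: be$deddb -> last char: b
  3: dbbe$ded -> last char: d
  4: ddbbe$de -> last char: e
  5: deddbbe$ -> last char: $
  6: e$deddbb -> last char: b
  7: eddbbe$d -> last char: d


BWT = edbde$bd


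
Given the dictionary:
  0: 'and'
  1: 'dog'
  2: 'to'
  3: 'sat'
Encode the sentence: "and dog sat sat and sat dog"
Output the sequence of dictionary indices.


Look up each word in the dictionary:
  'and' -> 0
  'dog' -> 1
  'sat' -> 3
  'sat' -> 3
  'and' -> 0
  'sat' -> 3
  'dog' -> 1

Encoded: [0, 1, 3, 3, 0, 3, 1]


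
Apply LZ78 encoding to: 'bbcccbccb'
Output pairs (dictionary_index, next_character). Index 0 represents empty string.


LZ78 encoding steps:
Dictionary: {0: ''}
Step 1: w='' (idx 0), next='b' -> output (0, 'b'), add 'b' as idx 1
Step 2: w='b' (idx 1), next='c' -> output (1, 'c'), add 'bc' as idx 2
Step 3: w='' (idx 0), next='c' -> output (0, 'c'), add 'c' as idx 3
Step 4: w='c' (idx 3), next='b' -> output (3, 'b'), add 'cb' as idx 4
Step 5: w='c' (idx 3), next='c' -> output (3, 'c'), add 'cc' as idx 5
Step 6: w='b' (idx 1), end of input -> output (1, '')


Encoded: [(0, 'b'), (1, 'c'), (0, 'c'), (3, 'b'), (3, 'c'), (1, '')]


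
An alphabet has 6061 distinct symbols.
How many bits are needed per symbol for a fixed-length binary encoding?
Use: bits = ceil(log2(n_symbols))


log2(6061) = 12.5653
Bracket: 2^12 = 4096 < 6061 <= 2^13 = 8192
So ceil(log2(6061)) = 13

bits = ceil(log2(6061)) = ceil(12.5653) = 13 bits


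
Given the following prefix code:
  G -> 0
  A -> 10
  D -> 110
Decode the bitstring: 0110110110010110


Decoding step by step:
Bits 0 -> G
Bits 110 -> D
Bits 110 -> D
Bits 110 -> D
Bits 0 -> G
Bits 10 -> A
Bits 110 -> D


Decoded message: GDDDGAD


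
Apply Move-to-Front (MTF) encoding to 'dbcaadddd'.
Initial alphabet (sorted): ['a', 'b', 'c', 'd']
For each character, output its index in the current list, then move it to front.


MTF encoding:
'd': index 3 in ['a', 'b', 'c', 'd'] -> ['d', 'a', 'b', 'c']
'b': index 2 in ['d', 'a', 'b', 'c'] -> ['b', 'd', 'a', 'c']
'c': index 3 in ['b', 'd', 'a', 'c'] -> ['c', 'b', 'd', 'a']
'a': index 3 in ['c', 'b', 'd', 'a'] -> ['a', 'c', 'b', 'd']
'a': index 0 in ['a', 'c', 'b', 'd'] -> ['a', 'c', 'b', 'd']
'd': index 3 in ['a', 'c', 'b', 'd'] -> ['d', 'a', 'c', 'b']
'd': index 0 in ['d', 'a', 'c', 'b'] -> ['d', 'a', 'c', 'b']
'd': index 0 in ['d', 'a', 'c', 'b'] -> ['d', 'a', 'c', 'b']
'd': index 0 in ['d', 'a', 'c', 'b'] -> ['d', 'a', 'c', 'b']


Output: [3, 2, 3, 3, 0, 3, 0, 0, 0]


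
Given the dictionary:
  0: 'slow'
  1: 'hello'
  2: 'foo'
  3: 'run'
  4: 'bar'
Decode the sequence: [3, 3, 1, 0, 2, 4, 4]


Look up each index in the dictionary:
  3 -> 'run'
  3 -> 'run'
  1 -> 'hello'
  0 -> 'slow'
  2 -> 'foo'
  4 -> 'bar'
  4 -> 'bar'

Decoded: "run run hello slow foo bar bar"


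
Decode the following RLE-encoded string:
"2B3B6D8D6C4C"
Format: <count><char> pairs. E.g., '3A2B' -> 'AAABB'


Expanding each <count><char> pair:
  2B -> 'BB'
  3B -> 'BBB'
  6D -> 'DDDDDD'
  8D -> 'DDDDDDDD'
  6C -> 'CCCCCC'
  4C -> 'CCCC'

Decoded = BBBBBDDDDDDDDDDDDDDCCCCCCCCCC


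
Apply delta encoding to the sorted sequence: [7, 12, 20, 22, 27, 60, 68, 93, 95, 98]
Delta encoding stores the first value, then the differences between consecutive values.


First value: 7
Deltas:
  12 - 7 = 5
  20 - 12 = 8
  22 - 20 = 2
  27 - 22 = 5
  60 - 27 = 33
  68 - 60 = 8
  93 - 68 = 25
  95 - 93 = 2
  98 - 95 = 3


Delta encoded: [7, 5, 8, 2, 5, 33, 8, 25, 2, 3]


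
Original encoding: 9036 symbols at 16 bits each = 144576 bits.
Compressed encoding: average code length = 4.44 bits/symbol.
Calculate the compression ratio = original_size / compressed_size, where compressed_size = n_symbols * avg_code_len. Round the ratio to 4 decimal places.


original_size = n_symbols * orig_bits = 9036 * 16 = 144576 bits
compressed_size = n_symbols * avg_code_len = 9036 * 4.44 = 40119.84 bits
ratio = original_size / compressed_size = 144576 / 40119.84 = 3.6036

Compression ratio = 3.6036


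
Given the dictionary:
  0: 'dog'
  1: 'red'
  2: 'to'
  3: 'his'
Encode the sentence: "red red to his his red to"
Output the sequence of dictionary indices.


Look up each word in the dictionary:
  'red' -> 1
  'red' -> 1
  'to' -> 2
  'his' -> 3
  'his' -> 3
  'red' -> 1
  'to' -> 2

Encoded: [1, 1, 2, 3, 3, 1, 2]


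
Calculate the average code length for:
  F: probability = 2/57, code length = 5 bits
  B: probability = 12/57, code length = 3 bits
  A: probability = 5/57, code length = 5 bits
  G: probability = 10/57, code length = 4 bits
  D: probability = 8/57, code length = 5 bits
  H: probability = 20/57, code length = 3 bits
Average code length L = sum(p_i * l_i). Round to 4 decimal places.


Weighted contributions p_i * l_i:
  F: (2/57) * 5 = 10/57
  B: (12/57) * 3 = 36/57
  A: (5/57) * 5 = 25/57
  G: (10/57) * 4 = 40/57
  D: (8/57) * 5 = 40/57
  H: (20/57) * 3 = 60/57
Sum = (10 + 36 + 25 + 40 + 40 + 60)/57 = 211/57

L = 211/57 = 3.7018 bits/symbol


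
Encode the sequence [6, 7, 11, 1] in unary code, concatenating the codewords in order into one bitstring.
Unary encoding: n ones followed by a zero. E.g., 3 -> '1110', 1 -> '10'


Encode each number as n ones followed by a terminating 0:
  6 -> 1111110 (7 bits)
  7 -> 11111110 (8 bits)
  11 -> 111111111110 (12 bits)
  1 -> 10 (2 bits)
Total length = 7 + 8 + 12 + 2 = 29 bits.

Unary([6, 7, 11, 1]) = 11111101111111011111111111010 (29 bits)


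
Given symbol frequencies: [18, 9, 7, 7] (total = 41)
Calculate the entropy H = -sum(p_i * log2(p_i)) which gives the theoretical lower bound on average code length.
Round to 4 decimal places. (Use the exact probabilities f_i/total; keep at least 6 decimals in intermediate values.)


Per-symbol terms -p_i * log2(p_i) with p_i = f_i/41:
  p = 18/41 = 0.439024: log2(p) = -1.187627, -p*log2(p) = 0.521397
  p = 9/41 = 0.219512: log2(p) = -2.187627, -p*log2(p) = 0.480211
  p = 7/41 = 0.170732: log2(p) = -2.550197, -p*log2(p) = 0.435400
  p = 7/41 = 0.170732: log2(p) = -2.550197, -p*log2(p) = 0.435400
H = 0.521397 + 0.480211 + 0.435400 + 0.435400 = 1.872408

H = 1.8724 bits/symbol


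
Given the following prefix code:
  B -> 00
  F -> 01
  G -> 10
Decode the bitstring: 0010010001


Decoding step by step:
Bits 00 -> B
Bits 10 -> G
Bits 01 -> F
Bits 00 -> B
Bits 01 -> F


Decoded message: BGFBF


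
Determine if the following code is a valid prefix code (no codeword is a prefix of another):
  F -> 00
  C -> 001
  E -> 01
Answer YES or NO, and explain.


Checking each pair (does one codeword prefix another?):
  F='00' vs C='001': prefix -- VIOLATION

NO -- this is NOT a valid prefix code. F (00) is a prefix of C (001).


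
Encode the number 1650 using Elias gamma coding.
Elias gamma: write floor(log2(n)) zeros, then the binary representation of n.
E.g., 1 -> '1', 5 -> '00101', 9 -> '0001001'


num_bits = floor(log2(1650)) + 1 = 11
leading_zeros = num_bits - 1 = 10
binary(1650) = 11001110010

Elias gamma(1650) = '0000000000' + '11001110010' = 000000000011001110010 (21 bits)


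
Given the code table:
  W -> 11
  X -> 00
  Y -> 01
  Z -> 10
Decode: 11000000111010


Decoding:
11 -> W
00 -> X
00 -> X
00 -> X
11 -> W
10 -> Z
10 -> Z


Result: WXXXWZZ


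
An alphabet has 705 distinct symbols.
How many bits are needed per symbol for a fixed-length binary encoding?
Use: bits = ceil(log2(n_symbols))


log2(705) = 9.4615
Bracket: 2^9 = 512 < 705 <= 2^10 = 1024
So ceil(log2(705)) = 10

bits = ceil(log2(705)) = ceil(9.4615) = 10 bits


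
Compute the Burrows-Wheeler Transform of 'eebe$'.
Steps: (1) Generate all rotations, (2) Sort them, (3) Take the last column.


Rotations (sorted):
  0: $eebe -> last char: e
  1: be$ee -> last char: e
  2: e$eeb -> last char: b
  3: ebe$e -> last char: e
  4: eebe$ -> last char: $


BWT = eebe$


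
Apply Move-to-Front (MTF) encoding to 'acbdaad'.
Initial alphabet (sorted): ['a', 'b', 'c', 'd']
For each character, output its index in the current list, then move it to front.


MTF encoding:
'a': index 0 in ['a', 'b', 'c', 'd'] -> ['a', 'b', 'c', 'd']
'c': index 2 in ['a', 'b', 'c', 'd'] -> ['c', 'a', 'b', 'd']
'b': index 2 in ['c', 'a', 'b', 'd'] -> ['b', 'c', 'a', 'd']
'd': index 3 in ['b', 'c', 'a', 'd'] -> ['d', 'b', 'c', 'a']
'a': index 3 in ['d', 'b', 'c', 'a'] -> ['a', 'd', 'b', 'c']
'a': index 0 in ['a', 'd', 'b', 'c'] -> ['a', 'd', 'b', 'c']
'd': index 1 in ['a', 'd', 'b', 'c'] -> ['d', 'a', 'b', 'c']


Output: [0, 2, 2, 3, 3, 0, 1]


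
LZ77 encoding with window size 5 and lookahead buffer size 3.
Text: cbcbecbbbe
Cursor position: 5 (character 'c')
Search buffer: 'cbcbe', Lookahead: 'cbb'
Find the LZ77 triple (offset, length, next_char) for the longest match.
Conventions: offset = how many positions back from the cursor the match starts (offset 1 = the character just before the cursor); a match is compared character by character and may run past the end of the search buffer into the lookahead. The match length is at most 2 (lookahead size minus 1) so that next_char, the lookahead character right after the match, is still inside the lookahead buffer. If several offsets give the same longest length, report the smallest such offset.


Try each offset into the search buffer:
  offset=1 (pos 4, char 'e'): match length 0
  offset=2 (pos 3, char 'b'): match length 0
  offset=3 (pos 2, char 'c'): match length 2
  offset=4 (pos 1, char 'b'): match length 0
  offset=5 (pos 0, char 'c'): match length 2
Longest match has length 2, found at offsets 3, 5; take the smallest, offset 3.
next_char = character at position 5 + 2 = 7 -> 'b'

Best match: offset=3, length=2 (matching 'cb' starting at position 2)
LZ77 triple: (3, 2, 'b')


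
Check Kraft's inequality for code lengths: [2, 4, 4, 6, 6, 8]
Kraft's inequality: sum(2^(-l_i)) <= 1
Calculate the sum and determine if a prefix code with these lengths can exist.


Sum = 2^(-2) + 2^(-4) + 2^(-4) + 2^(-6) + 2^(-6) + 2^(-8)
    = 0.25 + 0.0625 + 0.0625 + 0.015625 + 0.015625 + 0.00390625
    = 105/256 = 0.41015625
Since 0.41015625 <= 1, Kraft's inequality IS satisfied.
A prefix code with these lengths CAN exist.

Kraft sum = 0.41015625. Satisfied.


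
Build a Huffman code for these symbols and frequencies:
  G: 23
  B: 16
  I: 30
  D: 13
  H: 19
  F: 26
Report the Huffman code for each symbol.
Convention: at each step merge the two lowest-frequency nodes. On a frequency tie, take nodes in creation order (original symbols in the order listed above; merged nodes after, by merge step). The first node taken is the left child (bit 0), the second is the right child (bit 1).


Huffman tree construction:
Step 1: Merge D(13) + B(16) = 29
Step 2: Merge H(19) + G(23) = 42
Step 3: Merge F(26) + (D+B)(29) = 55
Step 4: Merge I(30) + (H+G)(42) = 72
Step 5: Merge (F+(D+B))(55) + (I+(H+G))(72) = 127
Read each symbol's code off the tree from the root (left child = 0, right child = 1).

Codes:
  G: 111 (length 3)
  B: 011 (length 3)
  I: 10 (length 2)
  D: 010 (length 3)
  H: 110 (length 3)
  F: 00 (length 2)
Average code length: 325/127 = 2.5591 bits/symbol


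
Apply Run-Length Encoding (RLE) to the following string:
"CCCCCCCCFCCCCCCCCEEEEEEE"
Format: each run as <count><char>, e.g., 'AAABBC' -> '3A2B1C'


Scanning runs left to right:
  i=0: run of 'C' x 8 -> '8C'
  i=8: run of 'F' x 1 -> '1F'
  i=9: run of 'C' x 8 -> '8C'
  i=17: run of 'E' x 7 -> '7E'

RLE = 8C1F8C7E


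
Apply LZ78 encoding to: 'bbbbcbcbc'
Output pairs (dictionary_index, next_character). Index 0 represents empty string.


LZ78 encoding steps:
Dictionary: {0: ''}
Step 1: w='' (idx 0), next='b' -> output (0, 'b'), add 'b' as idx 1
Step 2: w='b' (idx 1), next='b' -> output (1, 'b'), add 'bb' as idx 2
Step 3: w='b' (idx 1), next='c' -> output (1, 'c'), add 'bc' as idx 3
Step 4: w='bc' (idx 3), next='b' -> output (3, 'b'), add 'bcb' as idx 4
Step 5: w='' (idx 0), next='c' -> output (0, 'c'), add 'c' as idx 5


Encoded: [(0, 'b'), (1, 'b'), (1, 'c'), (3, 'b'), (0, 'c')]
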